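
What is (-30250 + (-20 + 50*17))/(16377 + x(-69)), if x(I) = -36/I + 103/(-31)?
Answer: -5244115/2918701 ≈ -1.7967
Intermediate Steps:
x(I) = -103/31 - 36/I (x(I) = -36/I + 103*(-1/31) = -36/I - 103/31 = -103/31 - 36/I)
(-30250 + (-20 + 50*17))/(16377 + x(-69)) = (-30250 + (-20 + 50*17))/(16377 + (-103/31 - 36/(-69))) = (-30250 + (-20 + 850))/(16377 + (-103/31 - 36*(-1/69))) = (-30250 + 830)/(16377 + (-103/31 + 12/23)) = -29420/(16377 - 1997/713) = -29420/11674804/713 = -29420*713/11674804 = -5244115/2918701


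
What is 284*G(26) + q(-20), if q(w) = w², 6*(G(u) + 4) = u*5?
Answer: 16252/3 ≈ 5417.3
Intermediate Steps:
G(u) = -4 + 5*u/6 (G(u) = -4 + (u*5)/6 = -4 + (5*u)/6 = -4 + 5*u/6)
284*G(26) + q(-20) = 284*(-4 + (⅚)*26) + (-20)² = 284*(-4 + 65/3) + 400 = 284*(53/3) + 400 = 15052/3 + 400 = 16252/3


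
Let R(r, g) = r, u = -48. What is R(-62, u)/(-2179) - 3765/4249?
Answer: -7940497/9258571 ≈ -0.85764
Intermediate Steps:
R(-62, u)/(-2179) - 3765/4249 = -62/(-2179) - 3765/4249 = -62*(-1/2179) - 3765*1/4249 = 62/2179 - 3765/4249 = -7940497/9258571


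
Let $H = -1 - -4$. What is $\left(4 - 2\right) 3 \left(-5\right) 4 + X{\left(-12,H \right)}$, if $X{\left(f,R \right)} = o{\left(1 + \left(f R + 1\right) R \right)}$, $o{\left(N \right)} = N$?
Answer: $-224$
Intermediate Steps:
$H = 3$ ($H = -1 + 4 = 3$)
$X{\left(f,R \right)} = 1 + R \left(1 + R f\right)$ ($X{\left(f,R \right)} = 1 + \left(f R + 1\right) R = 1 + \left(R f + 1\right) R = 1 + \left(1 + R f\right) R = 1 + R \left(1 + R f\right)$)
$\left(4 - 2\right) 3 \left(-5\right) 4 + X{\left(-12,H \right)} = \left(4 - 2\right) 3 \left(-5\right) 4 + \left(1 + 3 - 12 \cdot 3^{2}\right) = 2 \cdot 3 \left(-5\right) 4 + \left(1 + 3 - 108\right) = 6 \left(-5\right) 4 + \left(1 + 3 - 108\right) = \left(-30\right) 4 - 104 = -120 - 104 = -224$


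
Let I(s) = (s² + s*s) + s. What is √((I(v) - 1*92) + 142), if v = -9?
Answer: √203 ≈ 14.248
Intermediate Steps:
I(s) = s + 2*s² (I(s) = (s² + s²) + s = 2*s² + s = s + 2*s²)
√((I(v) - 1*92) + 142) = √((-9*(1 + 2*(-9)) - 1*92) + 142) = √((-9*(1 - 18) - 92) + 142) = √((-9*(-17) - 92) + 142) = √((153 - 92) + 142) = √(61 + 142) = √203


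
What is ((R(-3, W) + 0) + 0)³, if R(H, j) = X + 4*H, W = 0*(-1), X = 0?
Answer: -1728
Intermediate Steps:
W = 0
R(H, j) = 4*H (R(H, j) = 0 + 4*H = 4*H)
((R(-3, W) + 0) + 0)³ = ((4*(-3) + 0) + 0)³ = ((-12 + 0) + 0)³ = (-12 + 0)³ = (-12)³ = -1728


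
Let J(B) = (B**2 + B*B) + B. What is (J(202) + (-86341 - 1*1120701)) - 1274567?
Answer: -2399799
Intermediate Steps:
J(B) = B + 2*B**2 (J(B) = (B**2 + B**2) + B = 2*B**2 + B = B + 2*B**2)
(J(202) + (-86341 - 1*1120701)) - 1274567 = (202*(1 + 2*202) + (-86341 - 1*1120701)) - 1274567 = (202*(1 + 404) + (-86341 - 1120701)) - 1274567 = (202*405 - 1207042) - 1274567 = (81810 - 1207042) - 1274567 = -1125232 - 1274567 = -2399799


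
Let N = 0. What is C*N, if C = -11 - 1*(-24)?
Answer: 0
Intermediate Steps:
C = 13 (C = -11 + 24 = 13)
C*N = 13*0 = 0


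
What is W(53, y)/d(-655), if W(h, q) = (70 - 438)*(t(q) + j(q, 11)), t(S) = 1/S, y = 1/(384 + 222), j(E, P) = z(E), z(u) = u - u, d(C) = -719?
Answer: 223008/719 ≈ 310.16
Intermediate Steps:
z(u) = 0
j(E, P) = 0
y = 1/606 ≈ 0.0016502
W(h, q) = -368/q (W(h, q) = (70 - 438)*(1/q + 0) = -368/q)
W(53, y)/d(-655) = -368/1/606/(-719) = -368*606*(-1/719) = -223008*(-1/719) = 223008/719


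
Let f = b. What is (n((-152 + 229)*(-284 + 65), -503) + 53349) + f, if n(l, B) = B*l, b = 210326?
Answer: 8745764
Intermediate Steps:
f = 210326
(n((-152 + 229)*(-284 + 65), -503) + 53349) + f = (-503*(-152 + 229)*(-284 + 65) + 53349) + 210326 = (-38731*(-219) + 53349) + 210326 = (-503*(-16863) + 53349) + 210326 = (8482089 + 53349) + 210326 = 8535438 + 210326 = 8745764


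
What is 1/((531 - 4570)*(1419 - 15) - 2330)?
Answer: -1/5673086 ≈ -1.7627e-7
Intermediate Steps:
1/((531 - 4570)*(1419 - 15) - 2330) = 1/(-4039*1404 - 2330) = 1/(-5670756 - 2330) = 1/(-5673086) = -1/5673086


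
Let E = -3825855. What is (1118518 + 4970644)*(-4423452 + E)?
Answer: -50231366710734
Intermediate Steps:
(1118518 + 4970644)*(-4423452 + E) = (1118518 + 4970644)*(-4423452 - 3825855) = 6089162*(-8249307) = -50231366710734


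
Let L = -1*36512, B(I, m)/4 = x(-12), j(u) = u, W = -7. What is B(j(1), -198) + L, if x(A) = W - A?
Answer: -36492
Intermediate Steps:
x(A) = -7 - A
B(I, m) = 20 (B(I, m) = 4*(-7 - 1*(-12)) = 4*(-7 + 12) = 4*5 = 20)
L = -36512
B(j(1), -198) + L = 20 - 36512 = -36492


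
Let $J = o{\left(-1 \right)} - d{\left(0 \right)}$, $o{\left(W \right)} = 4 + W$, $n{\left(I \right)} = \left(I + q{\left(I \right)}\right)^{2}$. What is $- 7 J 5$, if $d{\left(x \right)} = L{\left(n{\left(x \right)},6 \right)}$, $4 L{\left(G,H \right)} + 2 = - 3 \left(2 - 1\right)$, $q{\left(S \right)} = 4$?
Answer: $- \frac{595}{4} \approx -148.75$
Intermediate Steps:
$n{\left(I \right)} = \left(4 + I\right)^{2}$ ($n{\left(I \right)} = \left(I + 4\right)^{2} = \left(4 + I\right)^{2}$)
$L{\left(G,H \right)} = - \frac{5}{4}$ ($L{\left(G,H \right)} = - \frac{1}{2} + \frac{\left(-3\right) \left(2 - 1\right)}{4} = - \frac{1}{2} + \frac{\left(-3\right) 1}{4} = - \frac{1}{2} + \frac{1}{4} \left(-3\right) = - \frac{1}{2} - \frac{3}{4} = - \frac{5}{4}$)
$d{\left(x \right)} = - \frac{5}{4}$
$J = \frac{17}{4}$ ($J = \left(4 - 1\right) - - \frac{5}{4} = 3 + \frac{5}{4} = \frac{17}{4} \approx 4.25$)
$- 7 J 5 = \left(-7\right) \frac{17}{4} \cdot 5 = \left(- \frac{119}{4}\right) 5 = - \frac{595}{4}$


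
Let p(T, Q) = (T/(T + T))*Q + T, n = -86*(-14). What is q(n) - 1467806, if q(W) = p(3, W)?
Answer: -1467201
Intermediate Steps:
n = 1204
p(T, Q) = T + Q/2 (p(T, Q) = (T/((2*T)))*Q + T = ((1/(2*T))*T)*Q + T = Q/2 + T = T + Q/2)
q(W) = 3 + W/2
q(n) - 1467806 = (3 + (1/2)*1204) - 1467806 = (3 + 602) - 1467806 = 605 - 1467806 = -1467201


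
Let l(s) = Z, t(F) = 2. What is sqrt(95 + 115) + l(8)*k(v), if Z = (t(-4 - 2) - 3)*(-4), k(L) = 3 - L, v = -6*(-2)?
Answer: -36 + sqrt(210) ≈ -21.509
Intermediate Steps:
v = 12
Z = 4 (Z = (2 - 3)*(-4) = -1*(-4) = 4)
l(s) = 4
sqrt(95 + 115) + l(8)*k(v) = sqrt(95 + 115) + 4*(3 - 1*12) = sqrt(210) + 4*(3 - 12) = sqrt(210) + 4*(-9) = sqrt(210) - 36 = -36 + sqrt(210)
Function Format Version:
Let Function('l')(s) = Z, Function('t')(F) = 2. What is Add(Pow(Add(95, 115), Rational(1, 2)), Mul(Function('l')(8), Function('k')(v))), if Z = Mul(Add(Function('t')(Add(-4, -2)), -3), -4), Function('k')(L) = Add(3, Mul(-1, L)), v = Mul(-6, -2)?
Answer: Add(-36, Pow(210, Rational(1, 2))) ≈ -21.509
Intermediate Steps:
v = 12
Z = 4 (Z = Mul(Add(2, -3), -4) = Mul(-1, -4) = 4)
Function('l')(s) = 4
Add(Pow(Add(95, 115), Rational(1, 2)), Mul(Function('l')(8), Function('k')(v))) = Add(Pow(Add(95, 115), Rational(1, 2)), Mul(4, Add(3, Mul(-1, 12)))) = Add(Pow(210, Rational(1, 2)), Mul(4, Add(3, -12))) = Add(Pow(210, Rational(1, 2)), Mul(4, -9)) = Add(Pow(210, Rational(1, 2)), -36) = Add(-36, Pow(210, Rational(1, 2)))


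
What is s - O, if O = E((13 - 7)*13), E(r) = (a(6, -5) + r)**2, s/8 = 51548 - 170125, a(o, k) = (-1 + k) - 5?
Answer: -953105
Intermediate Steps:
a(o, k) = -6 + k
s = -948616 (s = 8*(51548 - 170125) = 8*(-118577) = -948616)
E(r) = (-11 + r)**2 (E(r) = ((-6 - 5) + r)**2 = (-11 + r)**2)
O = 4489 (O = (-11 + (13 - 7)*13)**2 = (-11 + 6*13)**2 = (-11 + 78)**2 = 67**2 = 4489)
s - O = -948616 - 1*4489 = -948616 - 4489 = -953105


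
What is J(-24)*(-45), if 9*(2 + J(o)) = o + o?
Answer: 330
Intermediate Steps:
J(o) = -2 + 2*o/9 (J(o) = -2 + (o + o)/9 = -2 + (2*o)/9 = -2 + 2*o/9)
J(-24)*(-45) = (-2 + (2/9)*(-24))*(-45) = (-2 - 16/3)*(-45) = -22/3*(-45) = 330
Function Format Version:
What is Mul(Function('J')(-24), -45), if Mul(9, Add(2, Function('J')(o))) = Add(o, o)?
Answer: 330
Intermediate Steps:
Function('J')(o) = Add(-2, Mul(Rational(2, 9), o)) (Function('J')(o) = Add(-2, Mul(Rational(1, 9), Add(o, o))) = Add(-2, Mul(Rational(1, 9), Mul(2, o))) = Add(-2, Mul(Rational(2, 9), o)))
Mul(Function('J')(-24), -45) = Mul(Add(-2, Mul(Rational(2, 9), -24)), -45) = Mul(Add(-2, Rational(-16, 3)), -45) = Mul(Rational(-22, 3), -45) = 330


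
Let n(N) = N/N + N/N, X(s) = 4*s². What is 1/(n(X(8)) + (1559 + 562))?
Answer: 1/2123 ≈ 0.00047103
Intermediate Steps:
n(N) = 2 (n(N) = 1 + 1 = 2)
1/(n(X(8)) + (1559 + 562)) = 1/(2 + (1559 + 562)) = 1/(2 + 2121) = 1/2123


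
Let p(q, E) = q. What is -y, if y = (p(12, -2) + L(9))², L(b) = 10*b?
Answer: -10404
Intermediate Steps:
y = 10404 (y = (12 + 10*9)² = (12 + 90)² = 102² = 10404)
-y = -1*10404 = -10404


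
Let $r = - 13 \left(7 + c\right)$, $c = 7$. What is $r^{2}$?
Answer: $33124$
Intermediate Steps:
$r = -182$ ($r = - 13 \left(7 + 7\right) = \left(-13\right) 14 = -182$)
$r^{2} = \left(-182\right)^{2} = 33124$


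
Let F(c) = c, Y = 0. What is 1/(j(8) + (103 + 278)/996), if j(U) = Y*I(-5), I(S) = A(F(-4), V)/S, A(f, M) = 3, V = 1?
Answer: 332/127 ≈ 2.6142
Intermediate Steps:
I(S) = 3/S
j(U) = 0 (j(U) = 0*(3/(-5)) = 0*(3*(-1/5)) = 0*(-3/5) = 0)
1/(j(8) + (103 + 278)/996) = 1/(0 + (103 + 278)/996) = 1/(0 + 381*(1/996)) = 1/(0 + 127/332) = 1/(127/332) = 332/127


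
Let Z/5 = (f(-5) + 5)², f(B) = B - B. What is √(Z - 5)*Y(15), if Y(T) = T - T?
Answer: 0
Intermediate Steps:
Y(T) = 0
f(B) = 0
Z = 125 (Z = 5*(0 + 5)² = 5*5² = 5*25 = 125)
√(Z - 5)*Y(15) = √(125 - 5)*0 = √120*0 = (2*√30)*0 = 0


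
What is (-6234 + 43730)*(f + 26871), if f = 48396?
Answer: 2822211432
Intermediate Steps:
(-6234 + 43730)*(f + 26871) = (-6234 + 43730)*(48396 + 26871) = 37496*75267 = 2822211432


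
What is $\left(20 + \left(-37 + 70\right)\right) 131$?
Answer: $6943$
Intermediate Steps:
$\left(20 + \left(-37 + 70\right)\right) 131 = \left(20 + 33\right) 131 = 53 \cdot 131 = 6943$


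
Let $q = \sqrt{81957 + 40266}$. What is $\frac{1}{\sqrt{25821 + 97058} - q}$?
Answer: $- \frac{1}{\sqrt{122223} - \sqrt{122879}} \approx 1.0673$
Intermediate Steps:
$q = \sqrt{122223} \approx 349.6$
$\frac{1}{\sqrt{25821 + 97058} - q} = \frac{1}{\sqrt{25821 + 97058} - \sqrt{122223}} = \frac{1}{\sqrt{122879} - \sqrt{122223}}$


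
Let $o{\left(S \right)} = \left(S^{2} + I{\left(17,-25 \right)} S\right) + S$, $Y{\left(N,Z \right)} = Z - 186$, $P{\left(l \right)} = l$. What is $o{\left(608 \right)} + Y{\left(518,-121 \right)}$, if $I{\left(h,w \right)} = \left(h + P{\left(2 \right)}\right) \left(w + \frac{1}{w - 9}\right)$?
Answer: $\frac{1374029}{17} \approx 80825.0$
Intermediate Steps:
$Y{\left(N,Z \right)} = -186 + Z$ ($Y{\left(N,Z \right)} = Z - 186 = -186 + Z$)
$I{\left(h,w \right)} = \left(2 + h\right) \left(w + \frac{1}{-9 + w}\right)$ ($I{\left(h,w \right)} = \left(h + 2\right) \left(w + \frac{1}{w - 9}\right) = \left(2 + h\right) \left(w + \frac{1}{-9 + w}\right)$)
$o{\left(S \right)} = S^{2} - \frac{16135 S}{34}$ ($o{\left(S \right)} = \left(S^{2} + \frac{2 + 17 - -450 + 2 \left(-25\right)^{2} + 17 \left(-25\right)^{2} - 153 \left(-25\right)}{-9 - 25} S\right) + S = \left(S^{2} + \frac{2 + 17 + 450 + 2 \cdot 625 + 17 \cdot 625 + 3825}{-34} S\right) + S = \left(S^{2} + - \frac{2 + 17 + 450 + 1250 + 10625 + 3825}{34} S\right) + S = \left(S^{2} + \left(- \frac{1}{34}\right) 16169 S\right) + S = \left(S^{2} - \frac{16169 S}{34}\right) + S = S^{2} - \frac{16135 S}{34}$)
$o{\left(608 \right)} + Y{\left(518,-121 \right)} = \frac{1}{34} \cdot 608 \left(-16135 + 34 \cdot 608\right) - 307 = \frac{1}{34} \cdot 608 \left(-16135 + 20672\right) - 307 = \frac{1}{34} \cdot 608 \cdot 4537 - 307 = \frac{1379248}{17} - 307 = \frac{1374029}{17}$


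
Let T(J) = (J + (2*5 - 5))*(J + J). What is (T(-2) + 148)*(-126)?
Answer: -17136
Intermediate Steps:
T(J) = 2*J*(5 + J) (T(J) = (J + (10 - 5))*(2*J) = (J + 5)*(2*J) = (5 + J)*(2*J) = 2*J*(5 + J))
(T(-2) + 148)*(-126) = (2*(-2)*(5 - 2) + 148)*(-126) = (2*(-2)*3 + 148)*(-126) = (-12 + 148)*(-126) = 136*(-126) = -17136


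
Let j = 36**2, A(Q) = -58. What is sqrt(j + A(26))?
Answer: sqrt(1238) ≈ 35.185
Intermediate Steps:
j = 1296
sqrt(j + A(26)) = sqrt(1296 - 58) = sqrt(1238)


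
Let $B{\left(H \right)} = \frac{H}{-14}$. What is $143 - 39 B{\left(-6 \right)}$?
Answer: $\frac{884}{7} \approx 126.29$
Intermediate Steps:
$B{\left(H \right)} = - \frac{H}{14}$ ($B{\left(H \right)} = H \left(- \frac{1}{14}\right) = - \frac{H}{14}$)
$143 - 39 B{\left(-6 \right)} = 143 - 39 \left(\left(- \frac{1}{14}\right) \left(-6\right)\right) = 143 - \frac{117}{7} = \frac{884}{7}$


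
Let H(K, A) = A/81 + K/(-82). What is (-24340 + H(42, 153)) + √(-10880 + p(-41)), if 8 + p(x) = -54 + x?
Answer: -8980952/369 + I*√10983 ≈ -24339.0 + 104.8*I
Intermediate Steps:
p(x) = -62 + x (p(x) = -8 + (-54 + x) = -62 + x)
H(K, A) = -K/82 + A/81 (H(K, A) = A*(1/81) + K*(-1/82) = A/81 - K/82 = -K/82 + A/81)
(-24340 + H(42, 153)) + √(-10880 + p(-41)) = (-24340 + (-1/82*42 + (1/81)*153)) + √(-10880 + (-62 - 41)) = (-24340 + (-21/41 + 17/9)) + √(-10880 - 103) = (-24340 + 508/369) + √(-10983) = -8980952/369 + I*√10983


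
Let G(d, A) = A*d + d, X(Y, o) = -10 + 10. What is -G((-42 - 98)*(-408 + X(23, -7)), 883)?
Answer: -50494080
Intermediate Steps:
X(Y, o) = 0
G(d, A) = d + A*d
-G((-42 - 98)*(-408 + X(23, -7)), 883) = -(-42 - 98)*(-408 + 0)*(1 + 883) = -(-140*(-408))*884 = -57120*884 = -1*50494080 = -50494080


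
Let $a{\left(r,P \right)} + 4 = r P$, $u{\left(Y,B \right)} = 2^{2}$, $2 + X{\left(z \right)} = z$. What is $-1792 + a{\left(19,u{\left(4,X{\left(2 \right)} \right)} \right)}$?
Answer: $-1720$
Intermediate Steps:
$X{\left(z \right)} = -2 + z$
$u{\left(Y,B \right)} = 4$
$a{\left(r,P \right)} = -4 + P r$ ($a{\left(r,P \right)} = -4 + r P = -4 + P r$)
$-1792 + a{\left(19,u{\left(4,X{\left(2 \right)} \right)} \right)} = -1792 + \left(-4 + 4 \cdot 19\right) = -1792 + \left(-4 + 76\right) = -1792 + 72 = -1720$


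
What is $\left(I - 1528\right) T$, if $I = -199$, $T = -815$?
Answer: $1407505$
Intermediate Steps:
$\left(I - 1528\right) T = \left(-199 - 1528\right) \left(-815\right) = \left(-1727\right) \left(-815\right) = 1407505$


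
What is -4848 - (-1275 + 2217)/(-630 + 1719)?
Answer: -1760138/363 ≈ -4848.9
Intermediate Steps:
-4848 - (-1275 + 2217)/(-630 + 1719) = -4848 - 942/1089 = -4848 - 1*314/363 = -4848 - 314/363 = -1760138/363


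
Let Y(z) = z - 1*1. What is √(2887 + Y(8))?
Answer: √2894 ≈ 53.796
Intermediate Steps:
Y(z) = -1 + z (Y(z) = z - 1 = -1 + z)
√(2887 + Y(8)) = √(2887 + (-1 + 8)) = √(2887 + 7) = √2894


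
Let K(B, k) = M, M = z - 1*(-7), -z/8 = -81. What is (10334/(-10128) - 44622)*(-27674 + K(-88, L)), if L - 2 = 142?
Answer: 6105509773525/5064 ≈ 1.2057e+9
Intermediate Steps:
L = 144 (L = 2 + 142 = 144)
z = 648 (z = -8*(-81) = 648)
M = 655 (M = 648 - 1*(-7) = 648 + 7 = 655)
K(B, k) = 655
(10334/(-10128) - 44622)*(-27674 + K(-88, L)) = (10334/(-10128) - 44622)*(-27674 + 655) = (10334*(-1/10128) - 44622)*(-27019) = (-5167/5064 - 44622)*(-27019) = -225970975/5064*(-27019) = 6105509773525/5064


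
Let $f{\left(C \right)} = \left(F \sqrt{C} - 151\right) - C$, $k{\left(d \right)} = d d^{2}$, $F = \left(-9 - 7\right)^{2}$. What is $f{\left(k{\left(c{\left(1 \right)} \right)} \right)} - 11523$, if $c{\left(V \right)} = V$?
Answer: $-11419$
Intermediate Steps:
$F = 256$ ($F = \left(-9 - 7\right)^{2} = \left(-16\right)^{2} = 256$)
$k{\left(d \right)} = d^{3}$
$f{\left(C \right)} = -151 - C + 256 \sqrt{C}$ ($f{\left(C \right)} = \left(256 \sqrt{C} - 151\right) - C = \left(-151 + 256 \sqrt{C}\right) - C = -151 - C + 256 \sqrt{C}$)
$f{\left(k{\left(c{\left(1 \right)} \right)} \right)} - 11523 = \left(-151 - 1^{3} + 256 \sqrt{1^{3}}\right) - 11523 = \left(-151 - 1 + 256 \sqrt{1}\right) - 11523 = \left(-151 - 1 + 256 \cdot 1\right) - 11523 = \left(-151 - 1 + 256\right) - 11523 = 104 - 11523 = -11419$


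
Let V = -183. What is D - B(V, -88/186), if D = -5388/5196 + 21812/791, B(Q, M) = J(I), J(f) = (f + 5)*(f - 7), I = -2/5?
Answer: 74100854/1223225 ≈ 60.578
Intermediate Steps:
I = -⅖ (I = -2*⅕ = -⅖ ≈ -0.40000)
J(f) = (-7 + f)*(5 + f) (J(f) = (5 + f)*(-7 + f) = (-7 + f)*(5 + f))
B(Q, M) = -851/25 (B(Q, M) = -35 + (-⅖)² - 2*(-⅖) = -35 + 4/25 + ⅘ = -851/25)
D = 1298491/48929 (D = -5388*1/5196 + 21812*(1/791) = -449/433 + 3116/113 = 1298491/48929 ≈ 26.538)
D - B(V, -88/186) = 1298491/48929 - 1*(-851/25) = 1298491/48929 + 851/25 = 74100854/1223225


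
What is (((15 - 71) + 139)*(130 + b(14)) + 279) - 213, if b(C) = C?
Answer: 12018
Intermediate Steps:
(((15 - 71) + 139)*(130 + b(14)) + 279) - 213 = (((15 - 71) + 139)*(130 + 14) + 279) - 213 = ((-56 + 139)*144 + 279) - 213 = (83*144 + 279) - 213 = (11952 + 279) - 213 = 12231 - 213 = 12018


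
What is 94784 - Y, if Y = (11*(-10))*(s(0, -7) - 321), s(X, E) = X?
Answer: 59474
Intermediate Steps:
Y = 35310 (Y = (11*(-10))*(0 - 321) = -110*(-321) = 35310)
94784 - Y = 94784 - 1*35310 = 94784 - 35310 = 59474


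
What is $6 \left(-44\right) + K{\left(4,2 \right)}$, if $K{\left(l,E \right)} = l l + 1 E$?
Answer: $-246$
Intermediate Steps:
$K{\left(l,E \right)} = E + l^{2}$ ($K{\left(l,E \right)} = l^{2} + E = E + l^{2}$)
$6 \left(-44\right) + K{\left(4,2 \right)} = 6 \left(-44\right) + \left(2 + 4^{2}\right) = -264 + \left(2 + 16\right) = -264 + 18 = -246$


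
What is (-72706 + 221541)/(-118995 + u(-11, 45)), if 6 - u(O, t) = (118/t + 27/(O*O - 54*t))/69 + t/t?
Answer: -1067064346575/853092531797 ≈ -1.2508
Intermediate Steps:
u(O, t) = 5 - 118/(69*t) - 9/(23*(O² - 54*t)) (u(O, t) = 6 - ((118/t + 27/(O*O - 54*t))/69 + t/t) = 6 - ((118/t + 27/(O² - 54*t))*(1/69) + 1) = 6 - ((27/(O² - 54*t) + 118/t)*(1/69) + 1) = 6 - ((9/(23*(O² - 54*t)) + 118/(69*t)) + 1) = 6 - (1 + 9/(23*(O² - 54*t)) + 118/(69*t)) = 6 + (-1 - 118/(69*t) - 9/(23*(O² - 54*t))) = 5 - 118/(69*t) - 9/(23*(O² - 54*t)))
(-72706 + 221541)/(-118995 + u(-11, 45)) = (-72706 + 221541)/(-118995 + (1/69)*(-18630*45² - 118*(-11)² + 6345*45 + 345*45*(-11)²)/(45*((-11)² - 54*45))) = 148835/(-118995 + (1/69)*(1/45)*(-18630*2025 - 118*121 + 285525 + 345*45*121)/(121 - 2430)) = 148835/(-118995 + (1/69)*(1/45)*(-37725750 - 14278 + 285525 + 1878525)/(-2309)) = 148835/(-118995 + (1/69)*(1/45)*(-1/2309)*(-35575978)) = 148835/(-118995 + 35575978/7169445) = 148835/(-853092531797/7169445) = 148835*(-7169445/853092531797) = -1067064346575/853092531797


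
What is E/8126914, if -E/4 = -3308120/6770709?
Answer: 6616240/27512484881013 ≈ 2.4048e-7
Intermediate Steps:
E = 13232480/6770709 (E = -(-13232480)/6770709 = -4*(-3308120/6770709) = 13232480/6770709 ≈ 1.9544)
E/8126914 = (13232480/6770709)/8126914 = (13232480/6770709)*(1/8126914) = 6616240/27512484881013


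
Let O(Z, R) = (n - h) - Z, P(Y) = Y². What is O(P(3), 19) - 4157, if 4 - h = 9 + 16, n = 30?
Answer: -4115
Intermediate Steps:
h = -21 (h = 4 - (9 + 16) = 4 - 1*25 = 4 - 25 = -21)
O(Z, R) = 51 - Z (O(Z, R) = (30 - 1*(-21)) - Z = (30 + 21) - Z = 51 - Z)
O(P(3), 19) - 4157 = (51 - 1*3²) - 4157 = (51 - 1*9) - 4157 = (51 - 9) - 4157 = 42 - 4157 = -4115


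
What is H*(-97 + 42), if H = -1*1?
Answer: 55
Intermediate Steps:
H = -1
H*(-97 + 42) = -(-97 + 42) = -1*(-55) = 55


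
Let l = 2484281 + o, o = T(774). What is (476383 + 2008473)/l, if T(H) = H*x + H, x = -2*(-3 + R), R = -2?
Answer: 146168/146635 ≈ 0.99681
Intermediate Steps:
x = 10 (x = -2*(-3 - 2) = -2*(-5) = 10)
T(H) = 11*H (T(H) = H*10 + H = 10*H + H = 11*H)
o = 8514 (o = 11*774 = 8514)
l = 2492795 (l = 2484281 + 8514 = 2492795)
(476383 + 2008473)/l = (476383 + 2008473)/2492795 = 2484856*(1/2492795) = 146168/146635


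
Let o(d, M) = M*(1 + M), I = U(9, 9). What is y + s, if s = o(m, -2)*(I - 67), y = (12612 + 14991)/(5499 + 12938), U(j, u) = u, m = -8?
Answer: -2111089/18437 ≈ -114.50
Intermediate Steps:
I = 9
y = 27603/18437 ≈ 1.4972
s = -116 (s = (-2*(1 - 2))*(9 - 67) = -2*(-1)*(-58) = 2*(-58) = -116)
y + s = 27603/18437 - 116 = -2111089/18437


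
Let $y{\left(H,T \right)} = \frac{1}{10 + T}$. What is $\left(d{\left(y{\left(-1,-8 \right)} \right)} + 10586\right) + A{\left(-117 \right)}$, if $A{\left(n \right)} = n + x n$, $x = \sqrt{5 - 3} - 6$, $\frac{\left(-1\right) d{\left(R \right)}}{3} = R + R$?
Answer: $11168 - 117 \sqrt{2} \approx 11003.0$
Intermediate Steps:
$d{\left(R \right)} = - 6 R$ ($d{\left(R \right)} = - 3 \left(R + R\right) = - 3 \cdot 2 R = - 6 R$)
$x = -6 + \sqrt{2}$ ($x = \sqrt{2} - 6 = -6 + \sqrt{2} \approx -4.5858$)
$A{\left(n \right)} = n + n \left(-6 + \sqrt{2}\right)$ ($A{\left(n \right)} = n + \left(-6 + \sqrt{2}\right) n = n + n \left(-6 + \sqrt{2}\right)$)
$\left(d{\left(y{\left(-1,-8 \right)} \right)} + 10586\right) + A{\left(-117 \right)} = \left(- \frac{6}{10 - 8} + 10586\right) - 117 \left(-5 + \sqrt{2}\right) = \left(- \frac{6}{2} + 10586\right) + \left(585 - 117 \sqrt{2}\right) = \left(\left(-6\right) \frac{1}{2} + 10586\right) + \left(585 - 117 \sqrt{2}\right) = \left(-3 + 10586\right) + \left(585 - 117 \sqrt{2}\right) = 10583 + \left(585 - 117 \sqrt{2}\right) = 11168 - 117 \sqrt{2}$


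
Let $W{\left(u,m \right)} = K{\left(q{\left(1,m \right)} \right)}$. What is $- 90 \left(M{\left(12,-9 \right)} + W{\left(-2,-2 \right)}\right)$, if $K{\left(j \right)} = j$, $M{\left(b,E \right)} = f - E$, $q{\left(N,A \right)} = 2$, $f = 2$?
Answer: $-1170$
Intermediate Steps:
$M{\left(b,E \right)} = 2 - E$
$W{\left(u,m \right)} = 2$
$- 90 \left(M{\left(12,-9 \right)} + W{\left(-2,-2 \right)}\right) = - 90 \left(\left(2 - -9\right) + 2\right) = - 90 \left(\left(2 + 9\right) + 2\right) = - 90 \left(11 + 2\right) = \left(-90\right) 13 = -1170$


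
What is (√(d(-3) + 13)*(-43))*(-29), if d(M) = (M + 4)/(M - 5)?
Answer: 1247*√206/4 ≈ 4474.5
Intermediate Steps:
d(M) = (4 + M)/(-5 + M)
(√(d(-3) + 13)*(-43))*(-29) = (√((4 - 3)/(-5 - 3) + 13)*(-43))*(-29) = (√(1/(-8) + 13)*(-43))*(-29) = (√(-⅛*1 + 13)*(-43))*(-29) = (√(-⅛ + 13)*(-43))*(-29) = (√(103/8)*(-43))*(-29) = ((√206/4)*(-43))*(-29) = -43*√206/4*(-29) = 1247*√206/4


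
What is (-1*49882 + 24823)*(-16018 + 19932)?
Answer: -98080926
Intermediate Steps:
(-1*49882 + 24823)*(-16018 + 19932) = (-49882 + 24823)*3914 = -25059*3914 = -98080926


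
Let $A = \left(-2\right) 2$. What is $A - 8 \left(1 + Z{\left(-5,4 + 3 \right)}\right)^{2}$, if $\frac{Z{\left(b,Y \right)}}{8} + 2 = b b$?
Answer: $-273804$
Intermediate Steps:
$Z{\left(b,Y \right)} = -16 + 8 b^{2}$ ($Z{\left(b,Y \right)} = -16 + 8 b b = -16 + 8 b^{2}$)
$A = -4$
$A - 8 \left(1 + Z{\left(-5,4 + 3 \right)}\right)^{2} = -4 - 8 \left(1 - \left(16 - 8 \left(-5\right)^{2}\right)\right)^{2} = -4 - 8 \left(1 + \left(-16 + 8 \cdot 25\right)\right)^{2} = -4 - 8 \left(1 + \left(-16 + 200\right)\right)^{2} = -4 - 8 \left(1 + 184\right)^{2} = -4 - 8 \cdot 185^{2} = -4 - 273800 = -273804$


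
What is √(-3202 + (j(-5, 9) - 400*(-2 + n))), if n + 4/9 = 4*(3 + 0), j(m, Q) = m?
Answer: I*√63263/3 ≈ 83.84*I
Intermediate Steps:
n = 104/9 (n = -4/9 + 4*(3 + 0) = -4/9 + 4*3 = -4/9 + 12 = 104/9 ≈ 11.556)
√(-3202 + (j(-5, 9) - 400*(-2 + n))) = √(-3202 + (-5 - 400*(-2 + 104/9))) = √(-3202 + (-5 - 400*86/9)) = √(-3202 + (-5 - 100*344/9)) = √(-3202 + (-5 - 34400/9)) = √(-3202 - 34445/9) = √(-63263/9) = I*√63263/3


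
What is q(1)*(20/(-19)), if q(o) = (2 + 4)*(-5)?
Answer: 600/19 ≈ 31.579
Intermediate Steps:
q(o) = -30 (q(o) = 6*(-5) = -30)
q(1)*(20/(-19)) = -600/(-19) = -600*(-1)/19 = -30*(-20/19) = 600/19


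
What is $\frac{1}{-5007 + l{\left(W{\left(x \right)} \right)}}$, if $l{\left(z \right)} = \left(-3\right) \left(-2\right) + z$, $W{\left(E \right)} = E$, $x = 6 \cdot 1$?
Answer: $- \frac{1}{4995} \approx -0.0002002$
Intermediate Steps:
$x = 6$
$l{\left(z \right)} = 6 + z$
$\frac{1}{-5007 + l{\left(W{\left(x \right)} \right)}} = \frac{1}{-5007 + \left(6 + 6\right)} = \frac{1}{-5007 + 12} = \frac{1}{-4995} = - \frac{1}{4995}$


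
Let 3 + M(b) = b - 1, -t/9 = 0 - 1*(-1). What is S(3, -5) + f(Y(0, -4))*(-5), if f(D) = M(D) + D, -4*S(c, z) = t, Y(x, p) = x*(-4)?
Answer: 89/4 ≈ 22.250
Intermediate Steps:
t = -9 (t = -9*(0 - 1*(-1)) = -9*(0 + 1) = -9*1 = -9)
Y(x, p) = -4*x
S(c, z) = 9/4 (S(c, z) = -¼*(-9) = 9/4)
M(b) = -4 + b (M(b) = -3 + (b - 1) = -3 + (-1 + b) = -4 + b)
f(D) = -4 + 2*D (f(D) = (-4 + D) + D = -4 + 2*D)
S(3, -5) + f(Y(0, -4))*(-5) = 9/4 + (-4 + 2*(-4*0))*(-5) = 9/4 + (-4 + 2*0)*(-5) = 9/4 + (-4 + 0)*(-5) = 9/4 - 4*(-5) = 9/4 + 20 = 89/4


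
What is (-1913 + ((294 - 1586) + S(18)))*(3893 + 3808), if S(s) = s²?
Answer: -22186581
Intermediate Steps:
(-1913 + ((294 - 1586) + S(18)))*(3893 + 3808) = (-1913 + ((294 - 1586) + 18²))*(3893 + 3808) = (-1913 + (-1292 + 324))*7701 = (-1913 - 968)*7701 = -2881*7701 = -22186581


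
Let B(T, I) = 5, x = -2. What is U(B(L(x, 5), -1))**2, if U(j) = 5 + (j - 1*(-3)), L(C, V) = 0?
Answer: 169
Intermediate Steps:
U(j) = 8 + j (U(j) = 5 + (j + 3) = 5 + (3 + j) = 8 + j)
U(B(L(x, 5), -1))**2 = (8 + 5)**2 = 13**2 = 169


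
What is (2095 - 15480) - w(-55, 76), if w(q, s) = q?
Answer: -13330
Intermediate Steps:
(2095 - 15480) - w(-55, 76) = (2095 - 15480) - 1*(-55) = -13385 + 55 = -13330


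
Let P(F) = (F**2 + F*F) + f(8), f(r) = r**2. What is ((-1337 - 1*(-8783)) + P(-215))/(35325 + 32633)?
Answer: 49980/33979 ≈ 1.4709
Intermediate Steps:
P(F) = 64 + 2*F**2 (P(F) = (F**2 + F*F) + 8**2 = (F**2 + F**2) + 64 = 2*F**2 + 64 = 64 + 2*F**2)
((-1337 - 1*(-8783)) + P(-215))/(35325 + 32633) = ((-1337 - 1*(-8783)) + (64 + 2*(-215)**2))/(35325 + 32633) = ((-1337 + 8783) + (64 + 2*46225))/67958 = (7446 + (64 + 92450))*(1/67958) = (7446 + 92514)*(1/67958) = 99960*(1/67958) = 49980/33979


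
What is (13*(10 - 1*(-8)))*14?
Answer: 3276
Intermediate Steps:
(13*(10 - 1*(-8)))*14 = (13*(10 + 8))*14 = (13*18)*14 = 234*14 = 3276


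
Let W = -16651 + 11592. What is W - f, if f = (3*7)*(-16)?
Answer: -4723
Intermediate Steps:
W = -5059
f = -336 (f = 21*(-16) = -336)
W - f = -5059 - 1*(-336) = -5059 + 336 = -4723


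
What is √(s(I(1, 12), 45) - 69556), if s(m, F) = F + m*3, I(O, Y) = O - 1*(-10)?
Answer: I*√69478 ≈ 263.59*I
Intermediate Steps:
I(O, Y) = 10 + O (I(O, Y) = O + 10 = 10 + O)
s(m, F) = F + 3*m
√(s(I(1, 12), 45) - 69556) = √((45 + 3*(10 + 1)) - 69556) = √((45 + 3*11) - 69556) = √((45 + 33) - 69556) = √(78 - 69556) = √(-69478) = I*√69478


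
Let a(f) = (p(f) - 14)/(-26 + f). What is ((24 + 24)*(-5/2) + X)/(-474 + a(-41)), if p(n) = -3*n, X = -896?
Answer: 68072/31867 ≈ 2.1361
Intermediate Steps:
a(f) = (-14 - 3*f)/(-26 + f) (a(f) = (-3*f - 14)/(-26 + f) = (-14 - 3*f)/(-26 + f))
((24 + 24)*(-5/2) + X)/(-474 + a(-41)) = ((24 + 24)*(-5/2) - 896)/(-474 + (-14 - 3*(-41))/(-26 - 41)) = (48*(-5*½) - 896)/(-474 + (-14 + 123)/(-67)) = (48*(-5/2) - 896)/(-474 - 1/67*109) = (-120 - 896)/(-474 - 109/67) = -1016/(-31867/67) = -1016*(-67/31867) = 68072/31867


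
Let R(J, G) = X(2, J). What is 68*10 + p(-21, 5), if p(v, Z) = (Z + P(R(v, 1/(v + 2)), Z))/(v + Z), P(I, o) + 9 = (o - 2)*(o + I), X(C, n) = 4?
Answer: 10857/16 ≈ 678.56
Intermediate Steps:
R(J, G) = 4
P(I, o) = -9 + (-2 + o)*(I + o) (P(I, o) = -9 + (o - 2)*(o + I) = -9 + (-2 + o)*(I + o))
p(v, Z) = (-17 + Z² + 3*Z)/(Z + v) (p(v, Z) = (Z + (-9 + Z² - 2*4 - 2*Z + 4*Z))/(v + Z) = (Z + (-9 + Z² - 8 - 2*Z + 4*Z))/(Z + v) = (Z + (-17 + Z² + 2*Z))/(Z + v) = (-17 + Z² + 3*Z)/(Z + v))
68*10 + p(-21, 5) = 68*10 + (-17 + 5² + 3*5)/(5 - 21) = 680 + (-17 + 25 + 15)/(-16) = 680 - 1/16*23 = 680 - 23/16 = 10857/16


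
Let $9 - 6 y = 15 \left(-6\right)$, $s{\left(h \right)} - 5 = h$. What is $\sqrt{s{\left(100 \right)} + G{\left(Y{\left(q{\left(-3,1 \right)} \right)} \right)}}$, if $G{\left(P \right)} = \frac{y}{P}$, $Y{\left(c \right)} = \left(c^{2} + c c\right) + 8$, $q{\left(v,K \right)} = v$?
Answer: $\frac{\sqrt{71409}}{26} \approx 10.278$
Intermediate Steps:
$s{\left(h \right)} = 5 + h$
$Y{\left(c \right)} = 8 + 2 c^{2}$ ($Y{\left(c \right)} = \left(c^{2} + c^{2}\right) + 8 = 2 c^{2} + 8 = 8 + 2 c^{2}$)
$y = \frac{33}{2}$ ($y = \frac{3}{2} - \frac{15 \left(-6\right)}{6} = \frac{3}{2} - -15 = \frac{3}{2} + 15 = \frac{33}{2} \approx 16.5$)
$G{\left(P \right)} = \frac{33}{2 P}$
$\sqrt{s{\left(100 \right)} + G{\left(Y{\left(q{\left(-3,1 \right)} \right)} \right)}} = \sqrt{\left(5 + 100\right) + \frac{33}{2 \left(8 + 2 \left(-3\right)^{2}\right)}} = \sqrt{105 + \frac{33}{2 \left(8 + 2 \cdot 9\right)}} = \sqrt{105 + \frac{33}{2 \left(8 + 18\right)}} = \sqrt{105 + \frac{33}{2 \cdot 26}} = \sqrt{105 + \frac{33}{2} \cdot \frac{1}{26}} = \sqrt{105 + \frac{33}{52}} = \sqrt{\frac{5493}{52}} = \frac{\sqrt{71409}}{26}$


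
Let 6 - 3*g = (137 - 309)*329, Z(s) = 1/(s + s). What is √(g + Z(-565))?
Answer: √216794625630/3390 ≈ 137.35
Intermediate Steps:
Z(s) = 1/(2*s)
g = 56594/3 (g = 2 - (137 - 309)*329/3 = 2 - (-172)*329/3 = 2 - ⅓*(-56588) = 2 + 56588/3 = 56594/3 ≈ 18865.)
√(g + Z(-565)) = √(56594/3 + (½)/(-565)) = √(56594/3 + (½)*(-1/565)) = √(56594/3 - 1/1130) = √(63951217/3390) = √216794625630/3390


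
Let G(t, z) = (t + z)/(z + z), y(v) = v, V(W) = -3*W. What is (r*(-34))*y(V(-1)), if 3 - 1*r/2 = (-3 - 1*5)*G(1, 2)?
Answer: -1836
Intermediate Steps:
G(t, z) = (t + z)/(2*z) (G(t, z) = (t + z)/((2*z)) = (t + z)*(1/(2*z)) = (t + z)/(2*z))
r = 18 (r = 6 - 2*(-3 - 1*5)*(1/2)*(1 + 2)/2 = 6 - 2*(-3 - 5)*(1/2)*(1/2)*3 = 6 - (-16)*3/4 = 6 - 2*(-6) = 6 + 12 = 18)
(r*(-34))*y(V(-1)) = (18*(-34))*(-3*(-1)) = -612*3 = -1836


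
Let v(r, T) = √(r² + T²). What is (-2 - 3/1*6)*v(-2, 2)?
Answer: -40*√2 ≈ -56.569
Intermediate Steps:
v(r, T) = √(T² + r²)
(-2 - 3/1*6)*v(-2, 2) = (-2 - 3/1*6)*√(2² + (-2)²) = (-2 - 3*1*6)*√(4 + 4) = (-2 - 3*6)*√8 = (-2 - 18)*(2*√2) = -40*√2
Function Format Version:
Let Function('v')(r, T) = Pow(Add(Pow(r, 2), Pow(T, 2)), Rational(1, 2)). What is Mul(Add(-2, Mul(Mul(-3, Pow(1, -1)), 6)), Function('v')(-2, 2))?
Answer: Mul(-40, Pow(2, Rational(1, 2))) ≈ -56.569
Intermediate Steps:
Function('v')(r, T) = Pow(Add(Pow(T, 2), Pow(r, 2)), Rational(1, 2))
Mul(Add(-2, Mul(Mul(-3, Pow(1, -1)), 6)), Function('v')(-2, 2)) = Mul(Add(-2, Mul(Mul(-3, Pow(1, -1)), 6)), Pow(Add(Pow(2, 2), Pow(-2, 2)), Rational(1, 2))) = Mul(Add(-2, Mul(Mul(-3, 1), 6)), Pow(Add(4, 4), Rational(1, 2))) = Mul(Add(-2, Mul(-3, 6)), Pow(8, Rational(1, 2))) = Mul(Add(-2, -18), Mul(2, Pow(2, Rational(1, 2)))) = Mul(-20, Mul(2, Pow(2, Rational(1, 2)))) = Mul(-40, Pow(2, Rational(1, 2)))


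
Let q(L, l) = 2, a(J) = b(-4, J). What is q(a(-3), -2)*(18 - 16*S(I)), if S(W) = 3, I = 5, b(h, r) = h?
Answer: -60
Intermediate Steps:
a(J) = -4
q(a(-3), -2)*(18 - 16*S(I)) = 2*(18 - 16*3) = 2*(18 - 48) = 2*(-30) = -60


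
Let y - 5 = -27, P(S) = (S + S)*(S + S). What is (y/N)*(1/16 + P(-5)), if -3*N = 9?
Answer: 17611/24 ≈ 733.79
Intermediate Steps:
N = -3 (N = -1/3*9 = -3)
P(S) = 4*S**2 (P(S) = (2*S)*(2*S) = 4*S**2)
y = -22 (y = 5 - 27 = -22)
(y/N)*(1/16 + P(-5)) = (-22/(-3))*(1/16 + 4*(-5)**2) = (-22*(-1/3))*(1/16 + 4*25) = 22*(1/16 + 100)/3 = (22/3)*(1601/16) = 17611/24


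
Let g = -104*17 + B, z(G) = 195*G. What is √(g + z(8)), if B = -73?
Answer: I*√281 ≈ 16.763*I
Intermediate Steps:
g = -1841 (g = -104*17 - 73 = -1768 - 73 = -1841)
√(g + z(8)) = √(-1841 + 195*8) = √(-1841 + 1560) = √(-281) = I*√281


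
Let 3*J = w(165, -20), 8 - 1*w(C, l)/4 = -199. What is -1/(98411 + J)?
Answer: -1/98687 ≈ -1.0133e-5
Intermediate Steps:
w(C, l) = 828 (w(C, l) = 32 - 4*(-199) = 32 + 796 = 828)
J = 276 (J = (⅓)*828 = 276)
-1/(98411 + J) = -1/(98411 + 276) = -1/98687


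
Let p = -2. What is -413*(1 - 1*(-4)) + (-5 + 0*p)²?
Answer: -2040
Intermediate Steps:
-413*(1 - 1*(-4)) + (-5 + 0*p)² = -413*(1 - 1*(-4)) + (-5 + 0*(-2))² = -413*(1 + 4) + (-5 + 0)² = -413*5 + (-5)² = -2065 + 25 = -2040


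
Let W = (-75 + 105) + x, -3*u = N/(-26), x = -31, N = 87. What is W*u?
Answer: -29/26 ≈ -1.1154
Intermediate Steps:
u = 29/26 (u = -29/(-26) = -29*(-1)/26 = -1/3*(-87/26) = 29/26 ≈ 1.1154)
W = -1 (W = (-75 + 105) - 31 = 30 - 31 = -1)
W*u = -1*29/26 = -29/26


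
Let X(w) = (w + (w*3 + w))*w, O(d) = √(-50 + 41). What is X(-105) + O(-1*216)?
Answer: 55125 + 3*I ≈ 55125.0 + 3.0*I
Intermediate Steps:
O(d) = 3*I (O(d) = √(-9) = 3*I)
X(w) = 5*w² (X(w) = (w + (3*w + w))*w = (w + 4*w)*w = (5*w)*w = 5*w²)
X(-105) + O(-1*216) = 5*(-105)² + 3*I = 5*11025 + 3*I = 55125 + 3*I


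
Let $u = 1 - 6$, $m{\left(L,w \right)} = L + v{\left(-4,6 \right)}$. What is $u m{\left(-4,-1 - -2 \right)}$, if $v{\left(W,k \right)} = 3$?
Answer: $5$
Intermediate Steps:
$m{\left(L,w \right)} = 3 + L$ ($m{\left(L,w \right)} = L + 3 = 3 + L$)
$u = -5$
$u m{\left(-4,-1 - -2 \right)} = - 5 \left(3 - 4\right) = \left(-5\right) \left(-1\right) = 5$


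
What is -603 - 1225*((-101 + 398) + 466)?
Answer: -935278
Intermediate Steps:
-603 - 1225*((-101 + 398) + 466) = -603 - 1225*(297 + 466) = -603 - 1225*763 = -603 - 934675 = -935278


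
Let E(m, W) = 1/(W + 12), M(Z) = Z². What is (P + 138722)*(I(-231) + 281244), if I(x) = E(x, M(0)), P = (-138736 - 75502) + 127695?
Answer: 58700140097/4 ≈ 1.4675e+10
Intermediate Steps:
P = -86543 (P = -214238 + 127695 = -86543)
E(m, W) = 1/(12 + W)
I(x) = 1/12 (I(x) = 1/(12 + 0²) = 1/(12 + 0) = 1/12)
(P + 138722)*(I(-231) + 281244) = (-86543 + 138722)*(1/12 + 281244) = 52179*(3374929/12) = 58700140097/4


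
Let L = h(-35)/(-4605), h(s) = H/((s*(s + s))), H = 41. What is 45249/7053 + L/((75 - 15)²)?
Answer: 612612636203609/95488451100000 ≈ 6.4156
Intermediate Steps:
h(s) = 41/(2*s²) (h(s) = 41/((s*(s + s))) = 41/((s*(2*s))) = 41/((2*s²)) = 41*(1/(2*s²)) = 41/(2*s²))
L = -41/11282250 (L = ((41/2)/(-35)²)/(-4605) = ((41/2)*(1/1225))*(-1/4605) = (41/2450)*(-1/4605) = -41/11282250 ≈ -3.6340e-6)
45249/7053 + L/((75 - 15)²) = 45249/7053 - 41/(11282250*(75 - 15)²) = 45249*(1/7053) - 41/(11282250*(60²)) = 15083/2351 - 41/11282250/3600 = 15083/2351 - 41/11282250*1/3600 = 15083/2351 - 41/40616100000 = 612612636203609/95488451100000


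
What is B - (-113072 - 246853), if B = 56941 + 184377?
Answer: 601243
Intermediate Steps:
B = 241318
B - (-113072 - 246853) = 241318 - (-113072 - 246853) = 241318 - 1*(-359925) = 241318 + 359925 = 601243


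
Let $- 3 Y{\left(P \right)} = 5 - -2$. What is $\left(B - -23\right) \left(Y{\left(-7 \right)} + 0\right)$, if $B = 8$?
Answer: $- \frac{217}{3} \approx -72.333$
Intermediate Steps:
$Y{\left(P \right)} = - \frac{7}{3}$ ($Y{\left(P \right)} = - \frac{5 - -2}{3} = - \frac{5 + 2}{3} = \left(- \frac{1}{3}\right) 7 = - \frac{7}{3}$)
$\left(B - -23\right) \left(Y{\left(-7 \right)} + 0\right) = \left(8 - -23\right) \left(- \frac{7}{3} + 0\right) = \left(8 + 23\right) \left(- \frac{7}{3}\right) = 31 \left(- \frac{7}{3}\right) = - \frac{217}{3}$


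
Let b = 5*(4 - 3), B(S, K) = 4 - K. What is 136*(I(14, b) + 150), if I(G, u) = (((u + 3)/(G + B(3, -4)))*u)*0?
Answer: 20400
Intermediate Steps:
b = 5 (b = 5*1 = 5)
I(G, u) = 0 (I(G, u) = (((u + 3)/(G + (4 - 1*(-4))))*u)*0 = (((3 + u)/(G + (4 + 4)))*u)*0 = (((3 + u)/(G + 8))*u)*0 = (((3 + u)/(8 + G))*u)*0 = (u*(3 + u)/(8 + G))*0 = 0)
136*(I(14, b) + 150) = 136*(0 + 150) = 136*150 = 20400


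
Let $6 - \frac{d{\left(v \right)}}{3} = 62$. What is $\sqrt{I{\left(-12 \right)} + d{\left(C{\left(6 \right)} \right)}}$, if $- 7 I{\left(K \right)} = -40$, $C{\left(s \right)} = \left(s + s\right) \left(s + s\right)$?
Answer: $\frac{4 i \sqrt{497}}{7} \approx 12.739 i$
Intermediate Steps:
$C{\left(s \right)} = 4 s^{2}$ ($C{\left(s \right)} = 2 s 2 s = 4 s^{2}$)
$I{\left(K \right)} = \frac{40}{7}$ ($I{\left(K \right)} = \left(- \frac{1}{7}\right) \left(-40\right) = \frac{40}{7}$)
$d{\left(v \right)} = -168$ ($d{\left(v \right)} = 18 - 186 = -168$)
$\sqrt{I{\left(-12 \right)} + d{\left(C{\left(6 \right)} \right)}} = \sqrt{\frac{40}{7} - 168} = \sqrt{- \frac{1136}{7}} = \frac{4 i \sqrt{497}}{7}$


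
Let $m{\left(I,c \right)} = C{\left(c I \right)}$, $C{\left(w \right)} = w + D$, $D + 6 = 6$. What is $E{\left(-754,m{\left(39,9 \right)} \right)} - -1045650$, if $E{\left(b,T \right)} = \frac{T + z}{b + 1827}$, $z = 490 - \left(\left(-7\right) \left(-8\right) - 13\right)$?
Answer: $\frac{1121983248}{1073} \approx 1.0457 \cdot 10^{6}$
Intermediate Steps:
$D = 0$ ($D = -6 + 6 = 0$)
$C{\left(w \right)} = w$ ($C{\left(w \right)} = w + 0 = w$)
$m{\left(I,c \right)} = I c$ ($m{\left(I,c \right)} = c I = I c$)
$z = 447$ ($z = 490 - \left(56 - 13\right) = 490 - 43 = 447$)
$E{\left(b,T \right)} = \frac{447 + T}{1827 + b}$ ($E{\left(b,T \right)} = \frac{T + 447}{b + 1827} = \frac{447 + T}{1827 + b}$)
$E{\left(-754,m{\left(39,9 \right)} \right)} - -1045650 = \frac{447 + 39 \cdot 9}{1827 - 754} - -1045650 = \frac{447 + 351}{1073} + 1045650 = \frac{1}{1073} \cdot 798 + 1045650 = \frac{798}{1073} + 1045650 = \frac{1121983248}{1073}$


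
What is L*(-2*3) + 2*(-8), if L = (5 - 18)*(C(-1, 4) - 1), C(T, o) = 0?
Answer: -94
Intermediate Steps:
L = 13 (L = (5 - 18)*(0 - 1) = -13*(-1) = 13)
L*(-2*3) + 2*(-8) = 13*(-2*3) + 2*(-8) = 13*(-6) - 16 = -78 - 16 = -94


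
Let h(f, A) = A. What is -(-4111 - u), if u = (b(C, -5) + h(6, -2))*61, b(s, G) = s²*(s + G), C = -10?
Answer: -87511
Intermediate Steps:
b(s, G) = s²*(G + s)
u = -91622 (u = ((-10)²*(-5 - 10) - 2)*61 = (100*(-15) - 2)*61 = (-1500 - 2)*61 = -1502*61 = -91622)
-(-4111 - u) = -(-4111 - 1*(-91622)) = -(-4111 + 91622) = -1*87511 = -87511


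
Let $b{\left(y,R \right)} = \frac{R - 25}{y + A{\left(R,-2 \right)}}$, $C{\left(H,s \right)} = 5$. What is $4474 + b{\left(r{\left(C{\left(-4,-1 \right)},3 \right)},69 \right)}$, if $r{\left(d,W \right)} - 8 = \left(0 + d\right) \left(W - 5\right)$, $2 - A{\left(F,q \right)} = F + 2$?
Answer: $\frac{317610}{71} \approx 4473.4$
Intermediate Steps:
$A{\left(F,q \right)} = - F$ ($A{\left(F,q \right)} = 2 - \left(F + 2\right) = 2 - \left(2 + F\right) = - F$)
$r{\left(d,W \right)} = 8 + d \left(-5 + W\right)$ ($r{\left(d,W \right)} = 8 + \left(0 + d\right) \left(W - 5\right) = 8 + d \left(-5 + W\right)$)
$b{\left(y,R \right)} = \frac{-25 + R}{y - R}$ ($b{\left(y,R \right)} = \frac{R - 25}{y - R} = \frac{-25 + R}{y - R}$)
$4474 + b{\left(r{\left(C{\left(-4,-1 \right)},3 \right)},69 \right)} = 4474 + \frac{25 - 69}{69 - \left(8 - 25 + 3 \cdot 5\right)} = 4474 + \frac{25 - 69}{69 - \left(8 - 25 + 15\right)} = 4474 + \frac{1}{69 - -2} \left(-44\right) = 4474 + \frac{1}{69 + 2} \left(-44\right) = 4474 + \frac{1}{71} \left(-44\right) = 4474 - \frac{44}{71} = \frac{317610}{71}$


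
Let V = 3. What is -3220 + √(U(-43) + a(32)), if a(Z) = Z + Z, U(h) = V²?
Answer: -3220 + √73 ≈ -3211.5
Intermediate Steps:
U(h) = 9 (U(h) = 3² = 9)
a(Z) = 2*Z
-3220 + √(U(-43) + a(32)) = -3220 + √(9 + 2*32) = -3220 + √(9 + 64) = -3220 + √73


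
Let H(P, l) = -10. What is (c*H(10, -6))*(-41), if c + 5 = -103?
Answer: -44280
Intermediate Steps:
c = -108 (c = -5 - 103 = -108)
(c*H(10, -6))*(-41) = -108*(-10)*(-41) = 1080*(-41) = -44280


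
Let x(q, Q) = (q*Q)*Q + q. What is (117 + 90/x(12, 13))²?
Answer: 63345681/4624 ≈ 13699.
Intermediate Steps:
x(q, Q) = q + q*Q² (x(q, Q) = (Q*q)*Q + q = q*Q² + q = q + q*Q²)
(117 + 90/x(12, 13))² = (117 + 90/((12*(1 + 13²))))² = (117 + 90/((12*(1 + 169))))² = (117 + 90/((12*170)))² = (117 + 90/2040)² = (117 + 90*(1/2040))² = (117 + 3/68)² = (7959/68)² = 63345681/4624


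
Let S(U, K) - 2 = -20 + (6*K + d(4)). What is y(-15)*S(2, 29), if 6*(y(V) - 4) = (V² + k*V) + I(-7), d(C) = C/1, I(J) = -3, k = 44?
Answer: -11040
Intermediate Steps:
d(C) = C (d(C) = C*1 = C)
y(V) = 7/2 + V²/6 + 22*V/3 (y(V) = 4 + ((V² + 44*V) - 3)/6 = 4 + (-3 + V² + 44*V)/6 = 4 + (-½ + V²/6 + 22*V/3) = 7/2 + V²/6 + 22*V/3)
S(U, K) = -14 + 6*K (S(U, K) = 2 + (-20 + (6*K + 4)) = 2 + (-20 + (4 + 6*K)) = 2 + (-16 + 6*K) = -14 + 6*K)
y(-15)*S(2, 29) = (7/2 + (⅙)*(-15)² + (22/3)*(-15))*(-14 + 6*29) = (7/2 + (⅙)*225 - 110)*(-14 + 174) = (7/2 + 75/2 - 110)*160 = -69*160 = -11040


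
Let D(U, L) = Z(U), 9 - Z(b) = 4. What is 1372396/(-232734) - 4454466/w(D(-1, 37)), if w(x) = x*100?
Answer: -259347972011/29091750 ≈ -8914.8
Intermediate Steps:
Z(b) = 5 (Z(b) = 9 - 1*4 = 9 - 4 = 5)
D(U, L) = 5
w(x) = 100*x
1372396/(-232734) - 4454466/w(D(-1, 37)) = 1372396/(-232734) - 4454466/(100*5) = 1372396*(-1/232734) - 4454466/500 = -686198/116367 - 4454466*1/500 = -686198/116367 - 2227233/250 = -259347972011/29091750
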